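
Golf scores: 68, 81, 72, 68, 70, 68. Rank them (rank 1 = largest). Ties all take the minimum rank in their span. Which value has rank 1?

Sorted (descending): 81, 72, 70, 68, 68, 68
The 3 values of 68 occupy positions 4–6 → each gets rank 4.
Rank 1 → value 81.

81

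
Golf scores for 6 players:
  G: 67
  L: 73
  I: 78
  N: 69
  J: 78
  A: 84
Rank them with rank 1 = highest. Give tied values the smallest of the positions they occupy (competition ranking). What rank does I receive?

Sorted (descending): 84, 78, 78, 73, 69, 67
The 2 values of 78 occupy positions 2–3 → each gets rank 2.
I has value 78 → rank 2.

2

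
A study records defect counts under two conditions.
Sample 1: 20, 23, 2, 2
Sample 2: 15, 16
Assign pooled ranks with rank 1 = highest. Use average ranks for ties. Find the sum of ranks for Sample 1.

Sorted (descending): 23, 20, 16, 15, 2, 2
The 2 values of 2 occupy positions 5–6 → average rank (5+6)/2 = 5.5.
Sample 1 values → pooled ranks: 20→2, 23→1, 2→5.5, 2→5.5
Rank sum = 2 + 1 + 5.5 + 5.5 = 14

14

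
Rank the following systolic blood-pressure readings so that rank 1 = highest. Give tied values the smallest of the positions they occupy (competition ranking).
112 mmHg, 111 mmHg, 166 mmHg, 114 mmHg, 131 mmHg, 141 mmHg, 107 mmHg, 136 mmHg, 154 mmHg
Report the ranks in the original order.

Sorted (descending): 166, 154, 141, 136, 131, 114, 112, 111, 107
No ties — each value takes its position as its rank.

7, 8, 1, 6, 5, 3, 9, 4, 2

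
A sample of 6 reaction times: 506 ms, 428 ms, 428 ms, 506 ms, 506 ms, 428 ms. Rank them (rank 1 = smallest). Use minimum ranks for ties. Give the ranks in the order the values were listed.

4, 1, 1, 4, 4, 1

Sorted (ascending): 428, 428, 428, 506, 506, 506
The 3 values of 428 occupy positions 1–3 → each gets rank 1.
The 3 values of 506 occupy positions 4–6 → each gets rank 4.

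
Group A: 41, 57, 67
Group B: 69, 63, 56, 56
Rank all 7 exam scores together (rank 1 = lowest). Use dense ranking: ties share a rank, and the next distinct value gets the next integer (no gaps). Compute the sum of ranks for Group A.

Sorted (ascending): 41, 56, 56, 57, 63, 67, 69
The 2 values of 56 share dense rank 2.
Remaining distinct values take the next consecutive integers.
Group A values → pooled ranks: 41→1, 57→3, 67→5
Rank sum = 1 + 3 + 5 = 9

9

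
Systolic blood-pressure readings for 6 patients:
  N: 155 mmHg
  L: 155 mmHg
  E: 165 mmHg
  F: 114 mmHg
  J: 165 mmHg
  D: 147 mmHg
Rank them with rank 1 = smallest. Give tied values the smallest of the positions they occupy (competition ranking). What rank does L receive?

3

Sorted (ascending): 114, 147, 155, 155, 165, 165
The 2 values of 155 occupy positions 3–4 → each gets rank 3.
The 2 values of 165 occupy positions 5–6 → each gets rank 5.
L has value 155 mmHg → rank 3.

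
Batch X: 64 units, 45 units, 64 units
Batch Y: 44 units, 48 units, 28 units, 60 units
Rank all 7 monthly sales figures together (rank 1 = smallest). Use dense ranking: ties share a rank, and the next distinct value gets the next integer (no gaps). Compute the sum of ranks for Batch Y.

Sorted (ascending): 28, 44, 45, 48, 60, 64, 64
The 2 values of 64 share dense rank 6.
Remaining distinct values take the next consecutive integers.
Batch Y values → pooled ranks: 44→2, 48→4, 28→1, 60→5
Rank sum = 2 + 4 + 1 + 5 = 12

12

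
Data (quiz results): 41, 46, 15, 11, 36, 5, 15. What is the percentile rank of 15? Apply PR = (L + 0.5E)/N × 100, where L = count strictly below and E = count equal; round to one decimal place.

N = 7.
Strictly below 15: 2. Equal to 15: 2.
PR = (2 + 0.5·2)/7 × 100 = 42.9

42.9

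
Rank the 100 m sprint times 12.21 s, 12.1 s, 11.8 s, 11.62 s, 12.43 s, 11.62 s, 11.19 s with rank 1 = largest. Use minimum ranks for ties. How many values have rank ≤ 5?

6

Sorted (descending): 12.43, 12.21, 12.1, 11.8, 11.62, 11.62, 11.19
The 2 values of 11.62 occupy positions 5–6 → each gets rank 5.
Ranks ≤ 5: {1, 2, 3, 4, 5, 5} → 6 values.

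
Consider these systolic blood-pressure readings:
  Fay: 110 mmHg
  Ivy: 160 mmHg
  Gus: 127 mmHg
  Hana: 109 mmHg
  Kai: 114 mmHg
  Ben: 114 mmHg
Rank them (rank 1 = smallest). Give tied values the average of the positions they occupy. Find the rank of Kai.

Sorted (ascending): 109, 110, 114, 114, 127, 160
The 2 values of 114 occupy positions 3–4 → average rank (3+4)/2 = 3.5.
Kai has value 114 mmHg → rank 3.5.

3.5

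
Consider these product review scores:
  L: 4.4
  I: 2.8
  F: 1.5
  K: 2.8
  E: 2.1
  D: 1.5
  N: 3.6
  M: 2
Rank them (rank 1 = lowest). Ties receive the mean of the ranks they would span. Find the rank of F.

Sorted (ascending): 1.5, 1.5, 2, 2.1, 2.8, 2.8, 3.6, 4.4
The 2 values of 1.5 occupy positions 1–2 → average rank (1+2)/2 = 1.5.
The 2 values of 2.8 occupy positions 5–6 → average rank (5+6)/2 = 5.5.
F has value 1.5 → rank 1.5.

1.5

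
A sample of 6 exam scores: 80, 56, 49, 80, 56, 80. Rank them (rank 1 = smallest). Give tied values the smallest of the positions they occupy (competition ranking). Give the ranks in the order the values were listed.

Sorted (ascending): 49, 56, 56, 80, 80, 80
The 2 values of 56 occupy positions 2–3 → each gets rank 2.
The 3 values of 80 occupy positions 4–6 → each gets rank 4.

4, 2, 1, 4, 2, 4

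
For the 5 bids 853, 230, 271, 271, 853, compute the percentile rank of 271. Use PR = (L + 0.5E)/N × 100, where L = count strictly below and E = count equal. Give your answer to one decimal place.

N = 5.
Strictly below 271: 1. Equal to 271: 2.
PR = (1 + 0.5·2)/5 × 100 = 40.0

40.0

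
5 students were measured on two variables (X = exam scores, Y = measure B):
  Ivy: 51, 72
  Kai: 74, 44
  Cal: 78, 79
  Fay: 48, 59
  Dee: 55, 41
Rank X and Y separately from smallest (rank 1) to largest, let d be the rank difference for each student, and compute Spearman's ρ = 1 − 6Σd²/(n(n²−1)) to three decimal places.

0.200

Ranks of variable 1: 2, 4, 5, 1, 3
Ranks of variable 2: 4, 2, 5, 3, 1
d = r₁ − r₂: -2, 2, 0, -2, 2
d²: 4, 4, 0, 4, 4; Σd² = 16
ρ = 1 − 6·16/(5·24) = 1 − 96/120 = 0.200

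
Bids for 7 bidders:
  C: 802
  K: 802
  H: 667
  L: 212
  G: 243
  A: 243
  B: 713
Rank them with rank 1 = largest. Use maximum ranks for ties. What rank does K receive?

Sorted (descending): 802, 802, 713, 667, 243, 243, 212
The 2 values of 802 occupy positions 1–2 → each gets rank 2.
The 2 values of 243 occupy positions 5–6 → each gets rank 6.
K has value 802 → rank 2.

2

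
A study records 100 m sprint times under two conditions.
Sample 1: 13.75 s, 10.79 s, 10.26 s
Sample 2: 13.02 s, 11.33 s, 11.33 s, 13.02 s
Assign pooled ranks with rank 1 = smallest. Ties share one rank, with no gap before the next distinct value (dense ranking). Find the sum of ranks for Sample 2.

Sorted (ascending): 10.26, 10.79, 11.33, 11.33, 13.02, 13.02, 13.75
The 2 values of 11.33 share dense rank 3.
The 2 values of 13.02 share dense rank 4.
Remaining distinct values take the next consecutive integers.
Sample 2 values → pooled ranks: 13.02→4, 11.33→3, 11.33→3, 13.02→4
Rank sum = 4 + 3 + 3 + 4 = 14

14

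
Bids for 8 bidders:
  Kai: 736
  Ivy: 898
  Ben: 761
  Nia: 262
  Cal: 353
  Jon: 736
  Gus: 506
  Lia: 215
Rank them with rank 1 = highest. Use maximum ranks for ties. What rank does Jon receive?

Sorted (descending): 898, 761, 736, 736, 506, 353, 262, 215
The 2 values of 736 occupy positions 3–4 → each gets rank 4.
Jon has value 736 → rank 4.

4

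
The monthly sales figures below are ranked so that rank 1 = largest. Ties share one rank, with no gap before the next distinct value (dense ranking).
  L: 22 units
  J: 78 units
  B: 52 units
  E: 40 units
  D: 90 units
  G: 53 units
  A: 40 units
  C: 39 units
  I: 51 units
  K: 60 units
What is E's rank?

Sorted (descending): 90, 78, 60, 53, 52, 51, 40, 40, 39, 22
The 2 values of 40 share dense rank 7.
Remaining distinct values take the next consecutive integers.
E has value 40 units → rank 7.

7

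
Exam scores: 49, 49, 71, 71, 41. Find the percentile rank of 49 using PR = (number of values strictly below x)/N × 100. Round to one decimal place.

N = 5.
Strictly below 49: 1. Equal to 49: 2.
PR = 1/5 × 100 = 20.0

20.0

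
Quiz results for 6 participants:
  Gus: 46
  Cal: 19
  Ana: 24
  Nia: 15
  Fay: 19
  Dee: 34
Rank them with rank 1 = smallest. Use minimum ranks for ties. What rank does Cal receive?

Sorted (ascending): 15, 19, 19, 24, 34, 46
The 2 values of 19 occupy positions 2–3 → each gets rank 2.
Cal has value 19 → rank 2.

2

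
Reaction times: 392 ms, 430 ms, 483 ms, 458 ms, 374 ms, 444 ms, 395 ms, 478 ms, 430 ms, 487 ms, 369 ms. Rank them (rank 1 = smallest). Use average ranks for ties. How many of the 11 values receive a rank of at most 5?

Sorted (ascending): 369, 374, 392, 395, 430, 430, 444, 458, 478, 483, 487
The 2 values of 430 occupy positions 5–6 → average rank (5+6)/2 = 5.5.
Ranks ≤ 5: {1, 2, 3, 4} → 4 values.

4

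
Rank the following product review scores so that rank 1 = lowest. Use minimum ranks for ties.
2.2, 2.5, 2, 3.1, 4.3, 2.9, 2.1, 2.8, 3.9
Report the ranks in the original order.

3, 4, 1, 7, 9, 6, 2, 5, 8

Sorted (ascending): 2, 2.1, 2.2, 2.5, 2.8, 2.9, 3.1, 3.9, 4.3
No ties — each value takes its position as its rank.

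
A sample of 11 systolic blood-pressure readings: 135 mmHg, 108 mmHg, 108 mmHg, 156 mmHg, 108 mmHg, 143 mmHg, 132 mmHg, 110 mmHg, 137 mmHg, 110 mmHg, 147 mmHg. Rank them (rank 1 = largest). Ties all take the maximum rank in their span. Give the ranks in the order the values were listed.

Sorted (descending): 156, 147, 143, 137, 135, 132, 110, 110, 108, 108, 108
The 2 values of 110 occupy positions 7–8 → each gets rank 8.
The 3 values of 108 occupy positions 9–11 → each gets rank 11.

5, 11, 11, 1, 11, 3, 6, 8, 4, 8, 2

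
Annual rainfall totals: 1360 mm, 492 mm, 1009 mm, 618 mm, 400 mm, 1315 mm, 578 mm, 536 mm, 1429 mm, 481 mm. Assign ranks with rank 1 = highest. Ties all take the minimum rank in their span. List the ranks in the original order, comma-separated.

2, 8, 4, 5, 10, 3, 6, 7, 1, 9

Sorted (descending): 1429, 1360, 1315, 1009, 618, 578, 536, 492, 481, 400
No ties — each value takes its position as its rank.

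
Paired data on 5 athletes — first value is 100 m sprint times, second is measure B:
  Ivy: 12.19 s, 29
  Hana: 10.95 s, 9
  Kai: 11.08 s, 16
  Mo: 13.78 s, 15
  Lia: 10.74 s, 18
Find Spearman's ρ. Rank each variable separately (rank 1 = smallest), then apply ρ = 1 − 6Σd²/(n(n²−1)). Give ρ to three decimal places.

Ranks of variable 1: 4, 2, 3, 5, 1
Ranks of variable 2: 5, 1, 3, 2, 4
d = r₁ − r₂: -1, 1, 0, 3, -3
d²: 1, 1, 0, 9, 9; Σd² = 20
ρ = 1 − 6·20/(5·24) = 1 − 120/120 = 0.000

0.000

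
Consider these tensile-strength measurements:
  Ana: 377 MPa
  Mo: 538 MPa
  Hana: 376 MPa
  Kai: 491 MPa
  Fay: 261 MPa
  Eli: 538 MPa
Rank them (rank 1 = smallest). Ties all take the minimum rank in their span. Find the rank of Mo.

Sorted (ascending): 261, 376, 377, 491, 538, 538
The 2 values of 538 occupy positions 5–6 → each gets rank 5.
Mo has value 538 MPa → rank 5.

5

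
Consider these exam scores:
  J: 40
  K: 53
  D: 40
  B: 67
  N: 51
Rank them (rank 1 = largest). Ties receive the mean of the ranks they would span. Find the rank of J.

Sorted (descending): 67, 53, 51, 40, 40
The 2 values of 40 occupy positions 4–5 → average rank (4+5)/2 = 4.5.
J has value 40 → rank 4.5.

4.5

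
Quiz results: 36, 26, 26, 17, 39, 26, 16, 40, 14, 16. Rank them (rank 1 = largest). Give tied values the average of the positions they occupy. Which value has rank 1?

40

Sorted (descending): 40, 39, 36, 26, 26, 26, 17, 16, 16, 14
The 3 values of 26 occupy positions 4–6 → average rank 5.
The 2 values of 16 occupy positions 8–9 → average rank (8+9)/2 = 8.5.
Rank 1 → value 40.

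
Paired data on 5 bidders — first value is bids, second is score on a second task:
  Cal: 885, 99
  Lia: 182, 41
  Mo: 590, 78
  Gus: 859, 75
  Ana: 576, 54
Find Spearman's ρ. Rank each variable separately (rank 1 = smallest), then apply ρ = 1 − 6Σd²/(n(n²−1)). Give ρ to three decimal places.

0.900

Ranks of variable 1: 5, 1, 3, 4, 2
Ranks of variable 2: 5, 1, 4, 3, 2
d = r₁ − r₂: 0, 0, -1, 1, 0
d²: 0, 0, 1, 1, 0; Σd² = 2
ρ = 1 − 6·2/(5·24) = 1 − 12/120 = 0.900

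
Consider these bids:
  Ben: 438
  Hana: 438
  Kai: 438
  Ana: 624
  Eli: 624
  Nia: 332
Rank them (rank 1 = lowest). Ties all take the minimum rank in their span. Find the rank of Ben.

Sorted (ascending): 332, 438, 438, 438, 624, 624
The 3 values of 438 occupy positions 2–4 → each gets rank 2.
The 2 values of 624 occupy positions 5–6 → each gets rank 5.
Ben has value 438 → rank 2.

2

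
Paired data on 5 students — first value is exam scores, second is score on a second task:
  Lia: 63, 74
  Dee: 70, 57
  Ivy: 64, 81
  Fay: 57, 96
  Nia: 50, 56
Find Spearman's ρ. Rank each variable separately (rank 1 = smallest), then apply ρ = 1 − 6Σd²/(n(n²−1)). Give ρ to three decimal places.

Ranks of variable 1: 3, 5, 4, 2, 1
Ranks of variable 2: 3, 2, 4, 5, 1
d = r₁ − r₂: 0, 3, 0, -3, 0
d²: 0, 9, 0, 9, 0; Σd² = 18
ρ = 1 − 6·18/(5·24) = 1 − 108/120 = 0.100

0.100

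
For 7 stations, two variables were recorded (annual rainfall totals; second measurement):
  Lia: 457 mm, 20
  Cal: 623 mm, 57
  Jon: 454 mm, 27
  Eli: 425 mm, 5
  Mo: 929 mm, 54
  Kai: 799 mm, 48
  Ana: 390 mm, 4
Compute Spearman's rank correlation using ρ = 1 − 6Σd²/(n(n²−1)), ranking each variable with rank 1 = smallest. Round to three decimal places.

Ranks of variable 1: 4, 5, 3, 2, 7, 6, 1
Ranks of variable 2: 3, 7, 4, 2, 6, 5, 1
d = r₁ − r₂: 1, -2, -1, 0, 1, 1, 0
d²: 1, 4, 1, 0, 1, 1, 0; Σd² = 8
ρ = 1 − 6·8/(7·48) = 1 − 48/336 = 0.857

0.857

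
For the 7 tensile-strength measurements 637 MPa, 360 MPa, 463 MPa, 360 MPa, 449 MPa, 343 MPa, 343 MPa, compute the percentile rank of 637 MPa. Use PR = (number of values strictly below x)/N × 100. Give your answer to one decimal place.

85.7

N = 7.
Strictly below 637: 6. Equal to 637: 1.
PR = 6/7 × 100 = 85.7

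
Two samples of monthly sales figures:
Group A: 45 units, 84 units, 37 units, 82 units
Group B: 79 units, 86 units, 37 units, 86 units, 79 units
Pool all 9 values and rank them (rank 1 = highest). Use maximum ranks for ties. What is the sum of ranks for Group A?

Sorted (descending): 86, 86, 84, 82, 79, 79, 45, 37, 37
The 2 values of 86 occupy positions 1–2 → each gets rank 2.
The 2 values of 79 occupy positions 5–6 → each gets rank 6.
The 2 values of 37 occupy positions 8–9 → each gets rank 9.
Group A values → pooled ranks: 45→7, 84→3, 37→9, 82→4
Rank sum = 7 + 3 + 9 + 4 = 23

23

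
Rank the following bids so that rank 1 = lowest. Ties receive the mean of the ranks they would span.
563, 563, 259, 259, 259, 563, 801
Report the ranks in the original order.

Sorted (ascending): 259, 259, 259, 563, 563, 563, 801
The 3 values of 259 occupy positions 1–3 → average rank 2.
The 3 values of 563 occupy positions 4–6 → average rank 5.

5, 5, 2, 2, 2, 5, 7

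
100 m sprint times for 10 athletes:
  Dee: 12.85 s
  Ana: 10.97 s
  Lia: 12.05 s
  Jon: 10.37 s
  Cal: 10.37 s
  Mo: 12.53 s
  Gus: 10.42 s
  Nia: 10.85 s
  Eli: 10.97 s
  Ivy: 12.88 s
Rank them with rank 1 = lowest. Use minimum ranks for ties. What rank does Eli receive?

5

Sorted (ascending): 10.37, 10.37, 10.42, 10.85, 10.97, 10.97, 12.05, 12.53, 12.85, 12.88
The 2 values of 10.37 occupy positions 1–2 → each gets rank 1.
The 2 values of 10.97 occupy positions 5–6 → each gets rank 5.
Eli has value 10.97 s → rank 5.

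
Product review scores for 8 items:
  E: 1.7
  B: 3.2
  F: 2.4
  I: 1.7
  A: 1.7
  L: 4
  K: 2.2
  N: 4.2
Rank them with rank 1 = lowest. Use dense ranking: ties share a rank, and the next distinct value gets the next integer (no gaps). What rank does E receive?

Sorted (ascending): 1.7, 1.7, 1.7, 2.2, 2.4, 3.2, 4, 4.2
The 3 values of 1.7 share dense rank 1.
Remaining distinct values take the next consecutive integers.
E has value 1.7 → rank 1.

1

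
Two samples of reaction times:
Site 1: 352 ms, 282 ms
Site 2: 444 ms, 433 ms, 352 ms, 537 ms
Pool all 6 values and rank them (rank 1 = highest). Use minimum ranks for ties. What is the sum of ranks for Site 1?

Sorted (descending): 537, 444, 433, 352, 352, 282
The 2 values of 352 occupy positions 4–5 → each gets rank 4.
Site 1 values → pooled ranks: 352→4, 282→6
Rank sum = 4 + 6 = 10

10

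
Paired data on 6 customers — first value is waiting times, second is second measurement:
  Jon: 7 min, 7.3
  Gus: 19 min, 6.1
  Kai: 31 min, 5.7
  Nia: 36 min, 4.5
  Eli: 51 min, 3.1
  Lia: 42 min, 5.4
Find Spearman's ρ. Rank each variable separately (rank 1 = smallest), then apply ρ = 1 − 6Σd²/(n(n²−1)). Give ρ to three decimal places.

Ranks of variable 1: 1, 2, 3, 4, 6, 5
Ranks of variable 2: 6, 5, 4, 2, 1, 3
d = r₁ − r₂: -5, -3, -1, 2, 5, 2
d²: 25, 9, 1, 4, 25, 4; Σd² = 68
ρ = 1 − 6·68/(6·35) = 1 − 408/210 = -0.943

-0.943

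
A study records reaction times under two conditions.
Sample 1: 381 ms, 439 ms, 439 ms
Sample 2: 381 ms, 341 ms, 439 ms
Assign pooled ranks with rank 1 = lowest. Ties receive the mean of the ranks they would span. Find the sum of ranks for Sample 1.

Sorted (ascending): 341, 381, 381, 439, 439, 439
The 2 values of 381 occupy positions 2–3 → average rank (2+3)/2 = 2.5.
The 3 values of 439 occupy positions 4–6 → average rank 5.
Sample 1 values → pooled ranks: 381→2.5, 439→5, 439→5
Rank sum = 2.5 + 5 + 5 = 12.5

12.5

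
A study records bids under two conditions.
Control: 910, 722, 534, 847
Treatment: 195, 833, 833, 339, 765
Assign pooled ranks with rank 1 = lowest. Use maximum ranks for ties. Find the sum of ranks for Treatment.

Sorted (ascending): 195, 339, 534, 722, 765, 833, 833, 847, 910
The 2 values of 833 occupy positions 6–7 → each gets rank 7.
Treatment values → pooled ranks: 195→1, 833→7, 833→7, 339→2, 765→5
Rank sum = 1 + 7 + 7 + 2 + 5 = 22

22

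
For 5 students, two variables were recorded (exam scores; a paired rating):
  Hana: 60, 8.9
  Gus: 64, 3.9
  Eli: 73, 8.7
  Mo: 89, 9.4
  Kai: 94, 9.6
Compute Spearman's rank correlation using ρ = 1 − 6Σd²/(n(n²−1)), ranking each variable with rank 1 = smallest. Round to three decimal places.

0.700

Ranks of variable 1: 1, 2, 3, 4, 5
Ranks of variable 2: 3, 1, 2, 4, 5
d = r₁ − r₂: -2, 1, 1, 0, 0
d²: 4, 1, 1, 0, 0; Σd² = 6
ρ = 1 − 6·6/(5·24) = 1 − 36/120 = 0.700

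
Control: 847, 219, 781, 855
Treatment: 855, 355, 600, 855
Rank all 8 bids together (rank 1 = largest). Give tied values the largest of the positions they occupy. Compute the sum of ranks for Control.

20

Sorted (descending): 855, 855, 855, 847, 781, 600, 355, 219
The 3 values of 855 occupy positions 1–3 → each gets rank 3.
Control values → pooled ranks: 847→4, 219→8, 781→5, 855→3
Rank sum = 4 + 8 + 5 + 3 = 20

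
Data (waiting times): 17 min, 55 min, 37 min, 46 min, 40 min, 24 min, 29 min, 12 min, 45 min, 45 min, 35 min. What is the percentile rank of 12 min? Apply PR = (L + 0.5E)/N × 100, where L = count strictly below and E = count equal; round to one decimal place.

4.5

N = 11.
Strictly below 12: 0. Equal to 12: 1.
PR = (0 + 0.5·1)/11 × 100 = 4.5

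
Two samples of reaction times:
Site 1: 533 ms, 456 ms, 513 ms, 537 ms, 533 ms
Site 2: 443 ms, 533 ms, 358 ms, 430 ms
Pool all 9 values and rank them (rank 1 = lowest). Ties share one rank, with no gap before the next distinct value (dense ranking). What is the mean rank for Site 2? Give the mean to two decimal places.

3.00

Sorted (ascending): 358, 430, 443, 456, 513, 533, 533, 533, 537
The 3 values of 533 share dense rank 6.
Remaining distinct values take the next consecutive integers.
Site 2 values → pooled ranks: 443→3, 533→6, 358→1, 430→2
Mean rank = (3 + 6 + 1 + 2) / 4 = 3.00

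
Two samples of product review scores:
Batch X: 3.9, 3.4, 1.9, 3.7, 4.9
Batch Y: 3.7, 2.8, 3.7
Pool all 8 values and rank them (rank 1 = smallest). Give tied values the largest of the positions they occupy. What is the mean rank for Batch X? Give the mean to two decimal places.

5.00

Sorted (ascending): 1.9, 2.8, 3.4, 3.7, 3.7, 3.7, 3.9, 4.9
The 3 values of 3.7 occupy positions 4–6 → each gets rank 6.
Batch X values → pooled ranks: 3.9→7, 3.4→3, 1.9→1, 3.7→6, 4.9→8
Mean rank = (7 + 3 + 1 + 6 + 8) / 5 = 5.00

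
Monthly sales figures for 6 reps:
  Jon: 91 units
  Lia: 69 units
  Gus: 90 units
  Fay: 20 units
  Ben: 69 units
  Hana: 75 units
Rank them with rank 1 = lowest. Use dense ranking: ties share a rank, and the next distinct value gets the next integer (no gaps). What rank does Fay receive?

1

Sorted (ascending): 20, 69, 69, 75, 90, 91
The 2 values of 69 share dense rank 2.
Remaining distinct values take the next consecutive integers.
Fay has value 20 units → rank 1.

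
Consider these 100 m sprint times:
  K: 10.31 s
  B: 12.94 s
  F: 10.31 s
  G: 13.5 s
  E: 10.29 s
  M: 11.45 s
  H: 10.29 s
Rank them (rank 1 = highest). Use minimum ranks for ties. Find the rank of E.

6

Sorted (descending): 13.5, 12.94, 11.45, 10.31, 10.31, 10.29, 10.29
The 2 values of 10.31 occupy positions 4–5 → each gets rank 4.
The 2 values of 10.29 occupy positions 6–7 → each gets rank 6.
E has value 10.29 s → rank 6.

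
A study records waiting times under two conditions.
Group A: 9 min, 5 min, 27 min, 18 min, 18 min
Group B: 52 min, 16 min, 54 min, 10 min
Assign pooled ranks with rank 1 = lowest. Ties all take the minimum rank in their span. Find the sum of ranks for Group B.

24

Sorted (ascending): 5, 9, 10, 16, 18, 18, 27, 52, 54
The 2 values of 18 occupy positions 5–6 → each gets rank 5.
Group B values → pooled ranks: 52→8, 16→4, 54→9, 10→3
Rank sum = 8 + 4 + 9 + 3 = 24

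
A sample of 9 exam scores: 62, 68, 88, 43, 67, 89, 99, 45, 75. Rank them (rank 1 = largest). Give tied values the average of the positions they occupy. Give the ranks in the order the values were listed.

7, 5, 3, 9, 6, 2, 1, 8, 4

Sorted (descending): 99, 89, 88, 75, 68, 67, 62, 45, 43
No ties — each value takes its position as its rank.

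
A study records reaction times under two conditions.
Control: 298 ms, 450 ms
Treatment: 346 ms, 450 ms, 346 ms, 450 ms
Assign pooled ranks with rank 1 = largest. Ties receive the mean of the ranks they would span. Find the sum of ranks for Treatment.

13

Sorted (descending): 450, 450, 450, 346, 346, 298
The 3 values of 450 occupy positions 1–3 → average rank 2.
The 2 values of 346 occupy positions 4–5 → average rank (4+5)/2 = 4.5.
Treatment values → pooled ranks: 346→4.5, 450→2, 346→4.5, 450→2
Rank sum = 4.5 + 2 + 4.5 + 2 = 13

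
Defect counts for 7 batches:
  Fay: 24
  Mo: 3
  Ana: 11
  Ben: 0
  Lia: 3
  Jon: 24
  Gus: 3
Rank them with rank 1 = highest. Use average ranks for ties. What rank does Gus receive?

Sorted (descending): 24, 24, 11, 3, 3, 3, 0
The 2 values of 24 occupy positions 1–2 → average rank (1+2)/2 = 1.5.
The 3 values of 3 occupy positions 4–6 → average rank 5.
Gus has value 3 → rank 5.

5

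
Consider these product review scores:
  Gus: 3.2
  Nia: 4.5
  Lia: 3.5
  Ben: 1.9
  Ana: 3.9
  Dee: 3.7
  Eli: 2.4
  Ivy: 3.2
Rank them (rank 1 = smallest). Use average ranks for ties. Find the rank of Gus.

3.5

Sorted (ascending): 1.9, 2.4, 3.2, 3.2, 3.5, 3.7, 3.9, 4.5
The 2 values of 3.2 occupy positions 3–4 → average rank (3+4)/2 = 3.5.
Gus has value 3.2 → rank 3.5.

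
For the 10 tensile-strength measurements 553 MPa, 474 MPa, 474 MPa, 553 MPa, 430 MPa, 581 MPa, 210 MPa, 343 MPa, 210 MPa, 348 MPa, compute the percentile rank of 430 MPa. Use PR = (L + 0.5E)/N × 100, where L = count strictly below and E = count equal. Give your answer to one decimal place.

45.0

N = 10.
Strictly below 430: 4. Equal to 430: 1.
PR = (4 + 0.5·1)/10 × 100 = 45.0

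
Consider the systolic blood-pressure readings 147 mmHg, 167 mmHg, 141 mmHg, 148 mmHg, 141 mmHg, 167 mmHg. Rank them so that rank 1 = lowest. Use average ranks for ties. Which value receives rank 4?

Sorted (ascending): 141, 141, 147, 148, 167, 167
The 2 values of 141 occupy positions 1–2 → average rank (1+2)/2 = 1.5.
The 2 values of 167 occupy positions 5–6 → average rank (5+6)/2 = 5.5.
Rank 4 → value 148.

148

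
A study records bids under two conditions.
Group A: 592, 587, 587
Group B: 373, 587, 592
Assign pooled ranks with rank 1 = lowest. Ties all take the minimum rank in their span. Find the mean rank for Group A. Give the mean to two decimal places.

Sorted (ascending): 373, 587, 587, 587, 592, 592
The 3 values of 587 occupy positions 2–4 → each gets rank 2.
The 2 values of 592 occupy positions 5–6 → each gets rank 5.
Group A values → pooled ranks: 592→5, 587→2, 587→2
Mean rank = (5 + 2 + 2) / 3 = 3.00

3.00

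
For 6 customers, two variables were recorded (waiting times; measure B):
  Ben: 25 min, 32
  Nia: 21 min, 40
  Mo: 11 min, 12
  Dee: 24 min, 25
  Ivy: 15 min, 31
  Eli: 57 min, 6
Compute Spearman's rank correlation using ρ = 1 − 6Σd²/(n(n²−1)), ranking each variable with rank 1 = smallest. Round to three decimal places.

Ranks of variable 1: 5, 3, 1, 4, 2, 6
Ranks of variable 2: 5, 6, 2, 3, 4, 1
d = r₁ − r₂: 0, -3, -1, 1, -2, 5
d²: 0, 9, 1, 1, 4, 25; Σd² = 40
ρ = 1 − 6·40/(6·35) = 1 − 240/210 = -0.143

-0.143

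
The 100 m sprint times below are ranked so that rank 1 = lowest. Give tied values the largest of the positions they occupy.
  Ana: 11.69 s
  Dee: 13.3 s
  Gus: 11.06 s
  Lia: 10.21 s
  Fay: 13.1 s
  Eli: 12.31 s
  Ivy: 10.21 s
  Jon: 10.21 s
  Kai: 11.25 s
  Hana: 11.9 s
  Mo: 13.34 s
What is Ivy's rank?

Sorted (ascending): 10.21, 10.21, 10.21, 11.06, 11.25, 11.69, 11.9, 12.31, 13.1, 13.3, 13.34
The 3 values of 10.21 occupy positions 1–3 → each gets rank 3.
Ivy has value 10.21 s → rank 3.

3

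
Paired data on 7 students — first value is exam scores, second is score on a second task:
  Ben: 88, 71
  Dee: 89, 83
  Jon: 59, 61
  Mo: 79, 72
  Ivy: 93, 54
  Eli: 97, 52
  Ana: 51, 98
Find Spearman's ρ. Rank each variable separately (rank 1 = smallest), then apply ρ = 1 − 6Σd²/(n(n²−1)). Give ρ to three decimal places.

-0.679

Ranks of variable 1: 4, 5, 2, 3, 6, 7, 1
Ranks of variable 2: 4, 6, 3, 5, 2, 1, 7
d = r₁ − r₂: 0, -1, -1, -2, 4, 6, -6
d²: 0, 1, 1, 4, 16, 36, 36; Σd² = 94
ρ = 1 − 6·94/(7·48) = 1 − 564/336 = -0.679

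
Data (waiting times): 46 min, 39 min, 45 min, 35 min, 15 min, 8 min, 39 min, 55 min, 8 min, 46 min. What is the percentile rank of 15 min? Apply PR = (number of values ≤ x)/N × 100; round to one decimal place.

N = 10.
Strictly below 15: 2. Equal to 15: 1.
PR = 3/10 × 100 = 30.0

30.0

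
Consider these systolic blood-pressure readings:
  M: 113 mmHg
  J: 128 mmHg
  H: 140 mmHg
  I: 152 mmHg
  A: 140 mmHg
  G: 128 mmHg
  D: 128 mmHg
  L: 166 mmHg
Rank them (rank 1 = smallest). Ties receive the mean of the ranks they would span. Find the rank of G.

3

Sorted (ascending): 113, 128, 128, 128, 140, 140, 152, 166
The 3 values of 128 occupy positions 2–4 → average rank 3.
The 2 values of 140 occupy positions 5–6 → average rank (5+6)/2 = 5.5.
G has value 128 mmHg → rank 3.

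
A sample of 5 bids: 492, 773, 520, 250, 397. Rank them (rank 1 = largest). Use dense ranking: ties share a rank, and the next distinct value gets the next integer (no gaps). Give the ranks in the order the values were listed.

3, 1, 2, 5, 4

Sorted (descending): 773, 520, 492, 397, 250
No ties — each value takes its position as its rank.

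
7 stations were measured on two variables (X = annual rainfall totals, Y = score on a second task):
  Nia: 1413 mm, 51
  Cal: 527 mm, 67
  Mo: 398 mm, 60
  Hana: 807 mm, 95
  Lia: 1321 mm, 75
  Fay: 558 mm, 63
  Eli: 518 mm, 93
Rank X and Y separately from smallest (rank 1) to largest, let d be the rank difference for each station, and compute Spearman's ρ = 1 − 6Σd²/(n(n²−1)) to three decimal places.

-0.071

Ranks of variable 1: 7, 3, 1, 5, 6, 4, 2
Ranks of variable 2: 1, 4, 2, 7, 5, 3, 6
d = r₁ − r₂: 6, -1, -1, -2, 1, 1, -4
d²: 36, 1, 1, 4, 1, 1, 16; Σd² = 60
ρ = 1 − 6·60/(7·48) = 1 − 360/336 = -0.071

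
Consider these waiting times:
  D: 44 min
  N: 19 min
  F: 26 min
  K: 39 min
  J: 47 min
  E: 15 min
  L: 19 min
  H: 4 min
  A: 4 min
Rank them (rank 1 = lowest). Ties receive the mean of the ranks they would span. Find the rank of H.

1.5

Sorted (ascending): 4, 4, 15, 19, 19, 26, 39, 44, 47
The 2 values of 4 occupy positions 1–2 → average rank (1+2)/2 = 1.5.
The 2 values of 19 occupy positions 4–5 → average rank (4+5)/2 = 4.5.
H has value 4 min → rank 1.5.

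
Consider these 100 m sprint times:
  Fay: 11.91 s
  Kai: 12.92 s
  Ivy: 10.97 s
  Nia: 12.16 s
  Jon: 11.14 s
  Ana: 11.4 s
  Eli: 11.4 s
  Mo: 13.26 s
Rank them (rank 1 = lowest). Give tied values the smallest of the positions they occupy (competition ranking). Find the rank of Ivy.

1

Sorted (ascending): 10.97, 11.14, 11.4, 11.4, 11.91, 12.16, 12.92, 13.26
The 2 values of 11.4 occupy positions 3–4 → each gets rank 3.
Ivy has value 10.97 s → rank 1.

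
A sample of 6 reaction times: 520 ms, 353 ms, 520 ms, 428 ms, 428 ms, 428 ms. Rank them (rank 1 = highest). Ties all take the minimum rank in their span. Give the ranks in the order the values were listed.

1, 6, 1, 3, 3, 3

Sorted (descending): 520, 520, 428, 428, 428, 353
The 2 values of 520 occupy positions 1–2 → each gets rank 1.
The 3 values of 428 occupy positions 3–5 → each gets rank 3.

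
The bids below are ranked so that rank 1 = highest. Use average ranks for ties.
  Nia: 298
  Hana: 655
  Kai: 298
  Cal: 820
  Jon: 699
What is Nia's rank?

4.5

Sorted (descending): 820, 699, 655, 298, 298
The 2 values of 298 occupy positions 4–5 → average rank (4+5)/2 = 4.5.
Nia has value 298 → rank 4.5.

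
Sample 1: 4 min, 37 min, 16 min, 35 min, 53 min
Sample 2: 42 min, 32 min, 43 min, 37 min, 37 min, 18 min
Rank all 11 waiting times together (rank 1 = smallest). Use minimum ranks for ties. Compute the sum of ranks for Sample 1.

Sorted (ascending): 4, 16, 18, 32, 35, 37, 37, 37, 42, 43, 53
The 3 values of 37 occupy positions 6–8 → each gets rank 6.
Sample 1 values → pooled ranks: 4→1, 37→6, 16→2, 35→5, 53→11
Rank sum = 1 + 6 + 2 + 5 + 11 = 25

25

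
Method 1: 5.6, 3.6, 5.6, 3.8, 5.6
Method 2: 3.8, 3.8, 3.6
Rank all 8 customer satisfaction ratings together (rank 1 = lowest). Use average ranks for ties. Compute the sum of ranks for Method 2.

Sorted (ascending): 3.6, 3.6, 3.8, 3.8, 3.8, 5.6, 5.6, 5.6
The 2 values of 3.6 occupy positions 1–2 → average rank (1+2)/2 = 1.5.
The 3 values of 3.8 occupy positions 3–5 → average rank 4.
The 3 values of 5.6 occupy positions 6–8 → average rank 7.
Method 2 values → pooled ranks: 3.8→4, 3.8→4, 3.6→1.5
Rank sum = 4 + 4 + 1.5 = 9.5

9.5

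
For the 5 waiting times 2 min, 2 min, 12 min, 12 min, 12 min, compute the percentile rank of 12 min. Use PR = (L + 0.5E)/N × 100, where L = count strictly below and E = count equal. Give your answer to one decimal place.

70.0

N = 5.
Strictly below 12: 2. Equal to 12: 3.
PR = (2 + 0.5·3)/5 × 100 = 70.0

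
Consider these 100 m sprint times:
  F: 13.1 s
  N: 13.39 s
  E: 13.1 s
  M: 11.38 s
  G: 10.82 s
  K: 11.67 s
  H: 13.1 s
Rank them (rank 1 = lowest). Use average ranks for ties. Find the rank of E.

5

Sorted (ascending): 10.82, 11.38, 11.67, 13.1, 13.1, 13.1, 13.39
The 3 values of 13.1 occupy positions 4–6 → average rank 5.
E has value 13.1 s → rank 5.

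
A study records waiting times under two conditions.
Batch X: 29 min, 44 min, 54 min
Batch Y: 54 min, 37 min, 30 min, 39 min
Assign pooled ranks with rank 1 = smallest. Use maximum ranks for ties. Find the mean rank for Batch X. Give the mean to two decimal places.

Sorted (ascending): 29, 30, 37, 39, 44, 54, 54
The 2 values of 54 occupy positions 6–7 → each gets rank 7.
Batch X values → pooled ranks: 29→1, 44→5, 54→7
Mean rank = (1 + 5 + 7) / 3 = 4.33

4.33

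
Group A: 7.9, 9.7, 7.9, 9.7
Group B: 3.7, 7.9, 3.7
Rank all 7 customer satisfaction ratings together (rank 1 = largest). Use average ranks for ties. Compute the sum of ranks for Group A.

11

Sorted (descending): 9.7, 9.7, 7.9, 7.9, 7.9, 3.7, 3.7
The 2 values of 9.7 occupy positions 1–2 → average rank (1+2)/2 = 1.5.
The 3 values of 7.9 occupy positions 3–5 → average rank 4.
The 2 values of 3.7 occupy positions 6–7 → average rank (6+7)/2 = 6.5.
Group A values → pooled ranks: 7.9→4, 9.7→1.5, 7.9→4, 9.7→1.5
Rank sum = 4 + 1.5 + 4 + 1.5 = 11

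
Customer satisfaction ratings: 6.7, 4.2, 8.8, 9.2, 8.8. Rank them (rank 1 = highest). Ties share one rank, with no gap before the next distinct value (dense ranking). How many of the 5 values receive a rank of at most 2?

3

Sorted (descending): 9.2, 8.8, 8.8, 6.7, 4.2
The 2 values of 8.8 share dense rank 2.
Remaining distinct values take the next consecutive integers.
Ranks ≤ 2: {1, 2, 2} → 3 values.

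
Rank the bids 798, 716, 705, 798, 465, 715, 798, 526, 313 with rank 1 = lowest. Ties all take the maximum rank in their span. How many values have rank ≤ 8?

Sorted (ascending): 313, 465, 526, 705, 715, 716, 798, 798, 798
The 3 values of 798 occupy positions 7–9 → each gets rank 9.
Ranks ≤ 8: {1, 2, 3, 4, 5, 6} → 6 values.

6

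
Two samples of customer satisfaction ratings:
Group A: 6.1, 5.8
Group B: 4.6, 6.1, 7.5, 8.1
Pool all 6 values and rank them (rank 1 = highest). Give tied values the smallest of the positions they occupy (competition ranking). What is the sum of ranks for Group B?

12

Sorted (descending): 8.1, 7.5, 6.1, 6.1, 5.8, 4.6
The 2 values of 6.1 occupy positions 3–4 → each gets rank 3.
Group B values → pooled ranks: 4.6→6, 6.1→3, 7.5→2, 8.1→1
Rank sum = 6 + 3 + 2 + 1 = 12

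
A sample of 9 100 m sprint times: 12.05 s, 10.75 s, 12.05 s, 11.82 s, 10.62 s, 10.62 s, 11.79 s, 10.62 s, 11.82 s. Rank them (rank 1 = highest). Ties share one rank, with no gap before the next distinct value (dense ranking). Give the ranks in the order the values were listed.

Sorted (descending): 12.05, 12.05, 11.82, 11.82, 11.79, 10.75, 10.62, 10.62, 10.62
The 2 values of 12.05 share dense rank 1.
The 2 values of 11.82 share dense rank 2.
The 3 values of 10.62 share dense rank 5.
Remaining distinct values take the next consecutive integers.

1, 4, 1, 2, 5, 5, 3, 5, 2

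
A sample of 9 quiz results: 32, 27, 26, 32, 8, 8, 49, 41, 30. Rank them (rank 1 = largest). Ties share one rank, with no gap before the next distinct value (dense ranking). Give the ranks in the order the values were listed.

Sorted (descending): 49, 41, 32, 32, 30, 27, 26, 8, 8
The 2 values of 32 share dense rank 3.
The 2 values of 8 share dense rank 7.
Remaining distinct values take the next consecutive integers.

3, 5, 6, 3, 7, 7, 1, 2, 4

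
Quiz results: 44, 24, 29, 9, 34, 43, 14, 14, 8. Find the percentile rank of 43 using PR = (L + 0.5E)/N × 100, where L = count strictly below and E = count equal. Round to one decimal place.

83.3

N = 9.
Strictly below 43: 7. Equal to 43: 1.
PR = (7 + 0.5·1)/9 × 100 = 83.3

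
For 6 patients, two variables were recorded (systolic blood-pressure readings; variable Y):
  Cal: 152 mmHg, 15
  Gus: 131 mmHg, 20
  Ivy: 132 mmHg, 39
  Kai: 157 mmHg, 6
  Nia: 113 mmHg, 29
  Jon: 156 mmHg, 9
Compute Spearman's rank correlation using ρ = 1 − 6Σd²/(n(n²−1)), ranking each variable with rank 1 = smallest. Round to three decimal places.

Ranks of variable 1: 4, 2, 3, 6, 1, 5
Ranks of variable 2: 3, 4, 6, 1, 5, 2
d = r₁ − r₂: 1, -2, -3, 5, -4, 3
d²: 1, 4, 9, 25, 16, 9; Σd² = 64
ρ = 1 − 6·64/(6·35) = 1 − 384/210 = -0.829

-0.829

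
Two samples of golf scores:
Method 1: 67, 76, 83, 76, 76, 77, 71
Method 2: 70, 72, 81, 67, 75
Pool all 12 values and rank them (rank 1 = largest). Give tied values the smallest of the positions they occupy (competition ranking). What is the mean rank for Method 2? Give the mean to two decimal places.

7.60

Sorted (descending): 83, 81, 77, 76, 76, 76, 75, 72, 71, 70, 67, 67
The 3 values of 76 occupy positions 4–6 → each gets rank 4.
The 2 values of 67 occupy positions 11–12 → each gets rank 11.
Method 2 values → pooled ranks: 70→10, 72→8, 81→2, 67→11, 75→7
Mean rank = (10 + 8 + 2 + 11 + 7) / 5 = 7.60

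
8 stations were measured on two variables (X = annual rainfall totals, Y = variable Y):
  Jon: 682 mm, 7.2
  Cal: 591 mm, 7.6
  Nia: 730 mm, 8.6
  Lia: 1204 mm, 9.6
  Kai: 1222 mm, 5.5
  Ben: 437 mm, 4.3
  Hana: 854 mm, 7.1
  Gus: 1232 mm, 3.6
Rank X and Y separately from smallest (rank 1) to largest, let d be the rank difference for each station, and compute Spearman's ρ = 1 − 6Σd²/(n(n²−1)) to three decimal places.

Ranks of variable 1: 3, 2, 4, 6, 7, 1, 5, 8
Ranks of variable 2: 5, 6, 7, 8, 3, 2, 4, 1
d = r₁ − r₂: -2, -4, -3, -2, 4, -1, 1, 7
d²: 4, 16, 9, 4, 16, 1, 1, 49; Σd² = 100
ρ = 1 − 6·100/(8·63) = 1 − 600/504 = -0.190

-0.190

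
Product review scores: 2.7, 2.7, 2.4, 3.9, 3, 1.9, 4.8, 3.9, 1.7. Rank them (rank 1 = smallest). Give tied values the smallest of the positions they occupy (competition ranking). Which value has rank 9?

4.8

Sorted (ascending): 1.7, 1.9, 2.4, 2.7, 2.7, 3, 3.9, 3.9, 4.8
The 2 values of 2.7 occupy positions 4–5 → each gets rank 4.
The 2 values of 3.9 occupy positions 7–8 → each gets rank 7.
Rank 9 → value 4.8.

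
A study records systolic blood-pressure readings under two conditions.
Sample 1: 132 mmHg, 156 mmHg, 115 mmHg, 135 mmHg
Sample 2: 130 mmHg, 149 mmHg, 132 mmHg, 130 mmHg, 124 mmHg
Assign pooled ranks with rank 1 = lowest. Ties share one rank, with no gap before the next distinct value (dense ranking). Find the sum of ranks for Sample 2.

Sorted (ascending): 115, 124, 130, 130, 132, 132, 135, 149, 156
The 2 values of 130 share dense rank 3.
The 2 values of 132 share dense rank 4.
Remaining distinct values take the next consecutive integers.
Sample 2 values → pooled ranks: 130→3, 149→6, 132→4, 130→3, 124→2
Rank sum = 3 + 6 + 4 + 3 + 2 = 18

18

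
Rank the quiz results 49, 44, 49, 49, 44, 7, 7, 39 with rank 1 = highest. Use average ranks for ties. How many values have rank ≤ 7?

Sorted (descending): 49, 49, 49, 44, 44, 39, 7, 7
The 3 values of 49 occupy positions 1–3 → average rank 2.
The 2 values of 44 occupy positions 4–5 → average rank (4+5)/2 = 4.5.
The 2 values of 7 occupy positions 7–8 → average rank (7+8)/2 = 7.5.
Ranks ≤ 7: {2, 2, 2, 4.5, 4.5, 6} → 6 values.

6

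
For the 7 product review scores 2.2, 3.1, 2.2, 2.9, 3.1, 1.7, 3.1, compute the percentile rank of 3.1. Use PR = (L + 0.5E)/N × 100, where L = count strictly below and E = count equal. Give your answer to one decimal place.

N = 7.
Strictly below 3.1: 4. Equal to 3.1: 3.
PR = (4 + 0.5·3)/7 × 100 = 78.6

78.6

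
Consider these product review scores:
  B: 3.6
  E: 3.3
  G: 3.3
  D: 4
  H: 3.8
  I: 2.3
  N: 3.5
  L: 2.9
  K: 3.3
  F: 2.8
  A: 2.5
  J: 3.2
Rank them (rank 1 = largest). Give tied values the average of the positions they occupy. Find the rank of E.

Sorted (descending): 4, 3.8, 3.6, 3.5, 3.3, 3.3, 3.3, 3.2, 2.9, 2.8, 2.5, 2.3
The 3 values of 3.3 occupy positions 5–7 → average rank 6.
E has value 3.3 → rank 6.

6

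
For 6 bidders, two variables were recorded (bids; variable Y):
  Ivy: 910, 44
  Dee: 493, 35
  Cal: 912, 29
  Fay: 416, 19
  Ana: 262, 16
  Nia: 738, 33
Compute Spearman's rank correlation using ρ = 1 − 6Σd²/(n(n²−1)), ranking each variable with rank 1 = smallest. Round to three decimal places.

Ranks of variable 1: 5, 3, 6, 2, 1, 4
Ranks of variable 2: 6, 5, 3, 2, 1, 4
d = r₁ − r₂: -1, -2, 3, 0, 0, 0
d²: 1, 4, 9, 0, 0, 0; Σd² = 14
ρ = 1 − 6·14/(6·35) = 1 − 84/210 = 0.600

0.600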